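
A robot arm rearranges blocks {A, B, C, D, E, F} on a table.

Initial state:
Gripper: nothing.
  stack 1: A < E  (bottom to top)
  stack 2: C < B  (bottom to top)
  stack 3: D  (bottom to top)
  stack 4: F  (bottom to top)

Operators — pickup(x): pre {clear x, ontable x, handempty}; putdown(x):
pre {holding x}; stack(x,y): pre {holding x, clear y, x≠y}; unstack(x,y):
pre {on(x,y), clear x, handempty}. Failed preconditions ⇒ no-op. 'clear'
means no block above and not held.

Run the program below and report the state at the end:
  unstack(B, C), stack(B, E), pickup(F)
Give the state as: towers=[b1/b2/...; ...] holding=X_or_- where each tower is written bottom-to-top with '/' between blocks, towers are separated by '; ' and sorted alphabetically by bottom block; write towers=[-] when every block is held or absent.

step 1 (unstack(B, C)): towers=[A/E; C; D; F] holding=B
step 2 (stack(B, E)): towers=[A/E/B; C; D; F] holding=-
step 3 (pickup(F)): towers=[A/E/B; C; D] holding=F

towers=[A/E/B; C; D] holding=F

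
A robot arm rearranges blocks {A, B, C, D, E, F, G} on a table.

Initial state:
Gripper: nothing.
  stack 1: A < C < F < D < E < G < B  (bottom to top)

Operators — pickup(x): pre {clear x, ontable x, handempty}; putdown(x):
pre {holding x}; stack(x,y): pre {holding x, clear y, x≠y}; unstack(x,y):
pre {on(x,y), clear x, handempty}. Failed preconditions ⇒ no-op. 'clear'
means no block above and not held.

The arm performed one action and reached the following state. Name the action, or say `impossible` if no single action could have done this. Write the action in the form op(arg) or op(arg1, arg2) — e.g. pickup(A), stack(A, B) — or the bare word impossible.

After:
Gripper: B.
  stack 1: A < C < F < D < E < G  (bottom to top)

unstack(B, G)

target: towers=[A/C/F/D/E/G] holding=B
     unstack(B, G) → towers=[A/C/F/D/E/G] holding=B  ← match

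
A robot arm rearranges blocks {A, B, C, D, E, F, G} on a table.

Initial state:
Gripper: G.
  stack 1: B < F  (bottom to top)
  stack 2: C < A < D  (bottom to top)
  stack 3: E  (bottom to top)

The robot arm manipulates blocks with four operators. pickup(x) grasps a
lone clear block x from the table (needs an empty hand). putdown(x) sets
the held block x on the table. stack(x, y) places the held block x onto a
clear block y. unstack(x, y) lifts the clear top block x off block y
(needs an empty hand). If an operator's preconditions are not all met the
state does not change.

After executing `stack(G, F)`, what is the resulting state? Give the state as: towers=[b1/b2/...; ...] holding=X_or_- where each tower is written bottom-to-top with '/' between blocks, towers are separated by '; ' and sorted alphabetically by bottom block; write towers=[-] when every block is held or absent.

towers=[B/F/G; C/A/D; E] holding=-

before: towers=[B/F; C/A/D; E] holding=G
pre[stack(G, F)]: holding(G) yes, clear(F) yes, G≠F yes
all met → apply stack(G, F)
after:  towers=[B/F/G; C/A/D; E] holding=-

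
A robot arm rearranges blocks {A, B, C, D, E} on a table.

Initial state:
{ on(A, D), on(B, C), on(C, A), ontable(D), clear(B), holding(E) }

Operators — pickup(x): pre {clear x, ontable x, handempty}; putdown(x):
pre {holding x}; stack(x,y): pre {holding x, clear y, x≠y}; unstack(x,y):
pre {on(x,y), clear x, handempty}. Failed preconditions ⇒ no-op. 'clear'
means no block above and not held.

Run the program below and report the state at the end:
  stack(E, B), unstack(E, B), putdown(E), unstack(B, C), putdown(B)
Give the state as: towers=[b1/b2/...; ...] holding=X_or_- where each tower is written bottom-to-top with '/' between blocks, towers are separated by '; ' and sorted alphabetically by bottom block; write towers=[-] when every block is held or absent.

towers=[B; D/A/C; E] holding=-

step 1 (stack(E, B)): towers=[D/A/C/B/E] holding=-
step 2 (unstack(E, B)): towers=[D/A/C/B] holding=E
step 3 (putdown(E)): towers=[D/A/C/B; E] holding=-
step 4 (unstack(B, C)): towers=[D/A/C; E] holding=B
step 5 (putdown(B)): towers=[B; D/A/C; E] holding=-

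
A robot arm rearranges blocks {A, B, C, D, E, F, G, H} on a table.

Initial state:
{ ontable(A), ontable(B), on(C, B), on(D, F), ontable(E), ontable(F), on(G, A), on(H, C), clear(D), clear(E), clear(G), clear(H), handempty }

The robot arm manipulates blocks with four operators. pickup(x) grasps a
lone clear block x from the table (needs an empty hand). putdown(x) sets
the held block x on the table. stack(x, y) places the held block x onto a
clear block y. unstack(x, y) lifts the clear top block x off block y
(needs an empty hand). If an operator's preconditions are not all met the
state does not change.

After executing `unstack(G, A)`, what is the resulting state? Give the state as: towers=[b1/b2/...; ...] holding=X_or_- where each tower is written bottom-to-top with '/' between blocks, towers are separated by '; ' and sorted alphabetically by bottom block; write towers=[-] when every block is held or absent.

towers=[A; B/C/H; E; F/D] holding=G

before: towers=[A/G; B/C/H; E; F/D] holding=-
pre[unstack(G, A)]: on(G,A) yes, clear(G) yes, handempty yes
all met → apply unstack(G, A)
after:  towers=[A; B/C/H; E; F/D] holding=G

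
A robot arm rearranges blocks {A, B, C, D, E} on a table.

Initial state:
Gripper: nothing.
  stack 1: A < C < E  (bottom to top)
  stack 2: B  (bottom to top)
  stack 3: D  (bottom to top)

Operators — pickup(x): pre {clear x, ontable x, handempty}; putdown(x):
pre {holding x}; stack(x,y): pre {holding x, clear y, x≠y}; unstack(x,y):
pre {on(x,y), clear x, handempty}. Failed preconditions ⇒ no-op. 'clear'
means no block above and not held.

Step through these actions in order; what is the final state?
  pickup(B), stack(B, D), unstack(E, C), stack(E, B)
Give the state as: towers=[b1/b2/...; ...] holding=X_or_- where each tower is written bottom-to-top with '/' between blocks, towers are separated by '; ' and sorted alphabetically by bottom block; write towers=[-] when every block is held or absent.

towers=[A/C; D/B/E] holding=-

step 1 (pickup(B)): towers=[A/C/E; D] holding=B
step 2 (stack(B, D)): towers=[A/C/E; D/B] holding=-
step 3 (unstack(E, C)): towers=[A/C; D/B] holding=E
step 4 (stack(E, B)): towers=[A/C; D/B/E] holding=-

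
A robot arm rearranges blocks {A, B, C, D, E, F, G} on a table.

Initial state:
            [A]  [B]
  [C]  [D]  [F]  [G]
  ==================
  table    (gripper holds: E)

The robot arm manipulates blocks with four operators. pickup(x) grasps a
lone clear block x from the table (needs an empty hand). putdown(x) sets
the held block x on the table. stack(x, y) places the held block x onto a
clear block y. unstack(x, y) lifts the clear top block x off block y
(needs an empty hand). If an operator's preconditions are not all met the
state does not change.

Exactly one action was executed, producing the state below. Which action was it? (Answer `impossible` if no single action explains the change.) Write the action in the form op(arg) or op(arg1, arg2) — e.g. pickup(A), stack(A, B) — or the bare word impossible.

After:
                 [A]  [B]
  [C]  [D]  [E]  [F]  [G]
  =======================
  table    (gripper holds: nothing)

target: towers=[C; D; E; F/A; G/B] holding=-
        putdown(E) → towers=[C; D; E; F/A; G/B] holding=-  ← match
       stack(E, B) → towers=[C; D; F/A; G/B/E] holding=-
       stack(E, D) → towers=[C; D/E; F/A; G/B] holding=-
       stack(E, A) → towers=[C; D; F/A/E; G/B] holding=-
       stack(E, C) → towers=[C/E; D; F/A; G/B] holding=-

putdown(E)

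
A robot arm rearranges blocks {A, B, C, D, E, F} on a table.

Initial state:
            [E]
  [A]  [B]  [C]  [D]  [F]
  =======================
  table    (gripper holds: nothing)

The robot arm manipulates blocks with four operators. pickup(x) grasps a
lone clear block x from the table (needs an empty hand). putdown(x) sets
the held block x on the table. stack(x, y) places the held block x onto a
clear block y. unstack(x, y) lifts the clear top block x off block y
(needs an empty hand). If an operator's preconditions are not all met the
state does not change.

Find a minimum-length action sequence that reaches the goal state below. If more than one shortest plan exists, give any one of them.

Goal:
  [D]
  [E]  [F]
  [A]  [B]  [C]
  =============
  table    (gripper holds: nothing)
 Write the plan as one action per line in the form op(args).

pickup(F)
stack(F, B)
unstack(E, C)
stack(E, A)
pickup(D)
stack(D, E)

step 1 (pickup(F)): towers=[A; B; C/E; D] holding=F
step 2 (stack(F, B)): towers=[A; B/F; C/E; D] holding=-
step 3 (unstack(E, C)): towers=[A; B/F; C; D] holding=E
step 4 (stack(E, A)): towers=[A/E; B/F; C; D] holding=-
step 5 (pickup(D)): towers=[A/E; B/F; C] holding=D
step 6 (stack(D, E)): towers=[A/E/D; B/F; C] holding=-
goal check: towers=[A/E/D; B/F; C] holding=- — reached (length 6, optimal by BFS)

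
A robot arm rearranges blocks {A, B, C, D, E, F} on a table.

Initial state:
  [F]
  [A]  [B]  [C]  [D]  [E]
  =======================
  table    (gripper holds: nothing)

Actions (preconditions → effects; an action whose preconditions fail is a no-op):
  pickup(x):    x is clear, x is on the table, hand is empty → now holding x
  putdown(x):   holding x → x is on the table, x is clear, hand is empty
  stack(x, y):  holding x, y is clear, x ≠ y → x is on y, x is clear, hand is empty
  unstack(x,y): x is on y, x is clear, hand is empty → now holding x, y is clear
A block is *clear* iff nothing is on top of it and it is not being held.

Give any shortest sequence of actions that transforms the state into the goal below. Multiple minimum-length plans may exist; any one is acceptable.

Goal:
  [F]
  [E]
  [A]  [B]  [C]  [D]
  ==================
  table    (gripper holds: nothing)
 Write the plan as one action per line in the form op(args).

step 1 (unstack(F, A)): towers=[A; B; C; D; E] holding=F
step 2 (putdown(F)): towers=[A; B; C; D; E; F] holding=-
step 3 (pickup(E)): towers=[A; B; C; D; F] holding=E
step 4 (stack(E, A)): towers=[A/E; B; C; D; F] holding=-
step 5 (pickup(F)): towers=[A/E; B; C; D] holding=F
step 6 (stack(F, E)): towers=[A/E/F; B; C; D] holding=-
goal check: towers=[A/E/F; B; C; D] holding=- — reached (length 6, optimal by BFS)

unstack(F, A)
putdown(F)
pickup(E)
stack(E, A)
pickup(F)
stack(F, E)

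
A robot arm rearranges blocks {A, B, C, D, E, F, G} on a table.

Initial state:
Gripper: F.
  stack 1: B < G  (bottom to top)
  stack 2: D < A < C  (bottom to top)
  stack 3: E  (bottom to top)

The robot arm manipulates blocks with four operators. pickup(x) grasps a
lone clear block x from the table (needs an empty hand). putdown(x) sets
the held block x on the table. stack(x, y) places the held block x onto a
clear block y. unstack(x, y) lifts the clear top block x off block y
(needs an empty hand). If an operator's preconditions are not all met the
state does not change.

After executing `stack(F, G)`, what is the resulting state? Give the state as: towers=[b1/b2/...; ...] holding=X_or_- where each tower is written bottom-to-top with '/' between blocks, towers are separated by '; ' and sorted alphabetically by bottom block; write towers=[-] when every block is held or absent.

towers=[B/G/F; D/A/C; E] holding=-

before: towers=[B/G; D/A/C; E] holding=F
pre[stack(F, G)]: holding(F) ✓, clear(G) ✓, F≠G ✓
all met → apply stack(F, G)
after:  towers=[B/G/F; D/A/C; E] holding=-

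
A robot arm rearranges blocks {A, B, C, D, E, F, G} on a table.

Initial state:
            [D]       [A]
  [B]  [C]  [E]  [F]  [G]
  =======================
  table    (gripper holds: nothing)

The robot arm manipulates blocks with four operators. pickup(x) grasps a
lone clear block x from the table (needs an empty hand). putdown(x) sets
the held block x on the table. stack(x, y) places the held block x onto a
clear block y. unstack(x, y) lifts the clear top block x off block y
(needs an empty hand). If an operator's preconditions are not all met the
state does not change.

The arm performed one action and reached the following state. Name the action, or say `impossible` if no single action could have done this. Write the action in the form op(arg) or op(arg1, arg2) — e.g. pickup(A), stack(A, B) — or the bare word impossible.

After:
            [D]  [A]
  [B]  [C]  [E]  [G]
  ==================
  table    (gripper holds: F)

target: towers=[B; C; E/D; G/A] holding=F
         pickup(B) → towers=[C; E/D; F; G/A] holding=B
         pickup(F) → towers=[B; C; E/D; G/A] holding=F  ← match
     unstack(D, E) → towers=[B; C; E; F; G/A] holding=D
     unstack(A, G) → towers=[B; C; E/D; F; G] holding=A
         pickup(C) → towers=[B; E/D; F; G/A] holding=C

pickup(F)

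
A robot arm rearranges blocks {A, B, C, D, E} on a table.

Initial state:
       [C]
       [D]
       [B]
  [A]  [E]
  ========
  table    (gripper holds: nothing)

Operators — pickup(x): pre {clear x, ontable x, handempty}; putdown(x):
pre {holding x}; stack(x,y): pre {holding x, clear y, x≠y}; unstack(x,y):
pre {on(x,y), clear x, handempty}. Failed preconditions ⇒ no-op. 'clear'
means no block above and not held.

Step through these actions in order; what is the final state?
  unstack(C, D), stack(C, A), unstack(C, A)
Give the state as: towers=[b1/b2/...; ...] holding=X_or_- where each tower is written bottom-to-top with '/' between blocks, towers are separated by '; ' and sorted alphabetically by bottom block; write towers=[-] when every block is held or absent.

step 1 (unstack(C, D)): towers=[A; E/B/D] holding=C
step 2 (stack(C, A)): towers=[A/C; E/B/D] holding=-
step 3 (unstack(C, A)): towers=[A; E/B/D] holding=C

towers=[A; E/B/D] holding=C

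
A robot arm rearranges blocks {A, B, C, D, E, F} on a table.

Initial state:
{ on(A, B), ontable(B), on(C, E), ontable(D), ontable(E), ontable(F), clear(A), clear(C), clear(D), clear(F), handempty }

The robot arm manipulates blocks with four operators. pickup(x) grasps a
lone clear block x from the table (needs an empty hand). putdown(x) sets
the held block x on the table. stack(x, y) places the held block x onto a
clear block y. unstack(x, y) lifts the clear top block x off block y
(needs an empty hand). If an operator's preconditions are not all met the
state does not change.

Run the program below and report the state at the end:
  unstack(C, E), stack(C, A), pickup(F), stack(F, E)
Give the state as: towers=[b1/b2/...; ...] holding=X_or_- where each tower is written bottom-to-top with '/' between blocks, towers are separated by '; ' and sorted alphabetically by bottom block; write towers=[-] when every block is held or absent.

step 1 (unstack(C, E)): towers=[B/A; D; E; F] holding=C
step 2 (stack(C, A)): towers=[B/A/C; D; E; F] holding=-
step 3 (pickup(F)): towers=[B/A/C; D; E] holding=F
step 4 (stack(F, E)): towers=[B/A/C; D; E/F] holding=-

towers=[B/A/C; D; E/F] holding=-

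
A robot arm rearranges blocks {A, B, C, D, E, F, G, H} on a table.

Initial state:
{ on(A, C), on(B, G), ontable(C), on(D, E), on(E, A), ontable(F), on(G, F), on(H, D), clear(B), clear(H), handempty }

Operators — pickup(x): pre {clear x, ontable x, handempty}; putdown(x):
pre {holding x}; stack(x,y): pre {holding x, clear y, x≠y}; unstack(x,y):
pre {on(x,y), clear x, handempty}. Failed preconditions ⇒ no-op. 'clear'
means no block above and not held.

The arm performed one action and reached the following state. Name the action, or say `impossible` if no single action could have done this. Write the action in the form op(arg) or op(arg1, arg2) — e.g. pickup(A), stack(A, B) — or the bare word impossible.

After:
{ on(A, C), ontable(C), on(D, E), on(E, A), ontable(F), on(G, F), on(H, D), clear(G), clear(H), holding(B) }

unstack(B, G)

target: towers=[C/A/E/D/H; F/G] holding=B
     unstack(H, D) → towers=[C/A/E/D; F/G/B] holding=H
     unstack(B, G) → towers=[C/A/E/D/H; F/G] holding=B  ← match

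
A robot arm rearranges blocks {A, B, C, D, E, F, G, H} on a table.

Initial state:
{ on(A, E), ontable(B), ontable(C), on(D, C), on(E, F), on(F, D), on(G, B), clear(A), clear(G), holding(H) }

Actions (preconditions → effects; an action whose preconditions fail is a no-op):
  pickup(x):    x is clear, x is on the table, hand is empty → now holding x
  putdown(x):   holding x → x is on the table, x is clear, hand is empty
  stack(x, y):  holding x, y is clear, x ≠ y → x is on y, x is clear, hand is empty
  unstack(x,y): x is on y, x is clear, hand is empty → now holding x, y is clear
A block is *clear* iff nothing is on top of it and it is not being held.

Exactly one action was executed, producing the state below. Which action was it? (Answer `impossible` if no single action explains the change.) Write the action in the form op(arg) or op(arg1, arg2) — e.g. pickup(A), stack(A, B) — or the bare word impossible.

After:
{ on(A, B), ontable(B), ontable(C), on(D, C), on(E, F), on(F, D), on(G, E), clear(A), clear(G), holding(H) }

target: towers=[B/A; C/D/F/E/G] holding=H
        putdown(H) → towers=[B/G; C/D/F/E/A; H] holding=-
       stack(H, G) → towers=[B/G/H; C/D/F/E/A] holding=-
       stack(H, A) → towers=[B/G; C/D/F/E/A/H] holding=-
none of the 3 applicable actions match → impossible

impossible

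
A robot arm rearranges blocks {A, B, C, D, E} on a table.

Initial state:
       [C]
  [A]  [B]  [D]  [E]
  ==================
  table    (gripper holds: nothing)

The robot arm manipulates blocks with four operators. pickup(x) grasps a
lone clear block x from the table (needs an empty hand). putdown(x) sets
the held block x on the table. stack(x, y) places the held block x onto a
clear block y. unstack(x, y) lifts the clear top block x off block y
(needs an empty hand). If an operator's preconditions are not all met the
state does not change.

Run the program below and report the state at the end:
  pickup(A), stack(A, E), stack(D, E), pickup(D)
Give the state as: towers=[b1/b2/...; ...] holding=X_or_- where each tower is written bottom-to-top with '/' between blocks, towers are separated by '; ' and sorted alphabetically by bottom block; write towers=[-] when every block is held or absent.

towers=[B/C; E/A] holding=D

step 1 (pickup(A)): towers=[B/C; D; E] holding=A
step 2 (stack(A, E)): towers=[B/C; D; E/A] holding=-
step 3 (stack(D, E)) [no-op]: towers=[B/C; D; E/A] holding=-
step 4 (pickup(D)): towers=[B/C; E/A] holding=D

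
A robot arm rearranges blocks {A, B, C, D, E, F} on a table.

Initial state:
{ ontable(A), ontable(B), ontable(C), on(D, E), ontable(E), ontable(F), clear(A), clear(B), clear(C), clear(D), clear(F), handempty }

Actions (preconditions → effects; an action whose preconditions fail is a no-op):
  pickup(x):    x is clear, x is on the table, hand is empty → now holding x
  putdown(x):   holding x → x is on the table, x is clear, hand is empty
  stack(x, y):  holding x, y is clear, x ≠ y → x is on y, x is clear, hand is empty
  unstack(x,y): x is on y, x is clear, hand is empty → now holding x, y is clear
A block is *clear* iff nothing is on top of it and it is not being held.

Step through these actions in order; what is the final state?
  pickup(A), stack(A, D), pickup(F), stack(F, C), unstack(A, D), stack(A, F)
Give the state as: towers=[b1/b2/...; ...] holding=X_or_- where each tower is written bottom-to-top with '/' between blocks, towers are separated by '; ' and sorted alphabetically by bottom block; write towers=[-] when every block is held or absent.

towers=[B; C/F/A; E/D] holding=-

step 1 (pickup(A)): towers=[B; C; E/D; F] holding=A
step 2 (stack(A, D)): towers=[B; C; E/D/A; F] holding=-
step 3 (pickup(F)): towers=[B; C; E/D/A] holding=F
step 4 (stack(F, C)): towers=[B; C/F; E/D/A] holding=-
step 5 (unstack(A, D)): towers=[B; C/F; E/D] holding=A
step 6 (stack(A, F)): towers=[B; C/F/A; E/D] holding=-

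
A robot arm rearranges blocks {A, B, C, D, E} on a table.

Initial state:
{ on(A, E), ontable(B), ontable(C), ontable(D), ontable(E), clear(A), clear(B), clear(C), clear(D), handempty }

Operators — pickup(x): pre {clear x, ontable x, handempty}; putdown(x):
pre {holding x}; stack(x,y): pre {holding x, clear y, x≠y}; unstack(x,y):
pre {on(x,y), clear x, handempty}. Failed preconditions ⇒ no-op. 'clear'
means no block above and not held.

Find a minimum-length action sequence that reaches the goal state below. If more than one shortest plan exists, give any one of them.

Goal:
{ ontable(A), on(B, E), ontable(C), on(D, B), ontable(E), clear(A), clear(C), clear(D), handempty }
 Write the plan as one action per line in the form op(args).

unstack(A, E)
putdown(A)
pickup(B)
stack(B, E)
pickup(D)
stack(D, B)

step 1 (unstack(A, E)): towers=[B; C; D; E] holding=A
step 2 (putdown(A)): towers=[A; B; C; D; E] holding=-
step 3 (pickup(B)): towers=[A; C; D; E] holding=B
step 4 (stack(B, E)): towers=[A; C; D; E/B] holding=-
step 5 (pickup(D)): towers=[A; C; E/B] holding=D
step 6 (stack(D, B)): towers=[A; C; E/B/D] holding=-
goal check: towers=[A; C; E/B/D] holding=- — reached (length 6, optimal by BFS)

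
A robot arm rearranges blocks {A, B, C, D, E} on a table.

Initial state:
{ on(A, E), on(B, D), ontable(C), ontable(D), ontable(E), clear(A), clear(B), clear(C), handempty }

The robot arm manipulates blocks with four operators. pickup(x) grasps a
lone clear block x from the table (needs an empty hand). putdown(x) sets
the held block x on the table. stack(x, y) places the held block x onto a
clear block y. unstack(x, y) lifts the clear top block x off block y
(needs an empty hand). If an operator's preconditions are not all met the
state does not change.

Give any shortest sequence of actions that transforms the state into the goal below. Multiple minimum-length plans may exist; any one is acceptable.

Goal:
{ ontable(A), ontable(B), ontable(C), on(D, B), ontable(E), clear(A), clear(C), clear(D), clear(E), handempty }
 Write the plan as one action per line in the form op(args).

step 1 (unstack(B, D)): towers=[C; D; E/A] holding=B
step 2 (putdown(B)): towers=[B; C; D; E/A] holding=-
step 3 (pickup(D)): towers=[B; C; E/A] holding=D
step 4 (stack(D, B)): towers=[B/D; C; E/A] holding=-
step 5 (unstack(A, E)): towers=[B/D; C; E] holding=A
step 6 (putdown(A)): towers=[A; B/D; C; E] holding=-
goal check: towers=[A; B/D; C; E] holding=- — reached (length 6, optimal by BFS)

unstack(B, D)
putdown(B)
pickup(D)
stack(D, B)
unstack(A, E)
putdown(A)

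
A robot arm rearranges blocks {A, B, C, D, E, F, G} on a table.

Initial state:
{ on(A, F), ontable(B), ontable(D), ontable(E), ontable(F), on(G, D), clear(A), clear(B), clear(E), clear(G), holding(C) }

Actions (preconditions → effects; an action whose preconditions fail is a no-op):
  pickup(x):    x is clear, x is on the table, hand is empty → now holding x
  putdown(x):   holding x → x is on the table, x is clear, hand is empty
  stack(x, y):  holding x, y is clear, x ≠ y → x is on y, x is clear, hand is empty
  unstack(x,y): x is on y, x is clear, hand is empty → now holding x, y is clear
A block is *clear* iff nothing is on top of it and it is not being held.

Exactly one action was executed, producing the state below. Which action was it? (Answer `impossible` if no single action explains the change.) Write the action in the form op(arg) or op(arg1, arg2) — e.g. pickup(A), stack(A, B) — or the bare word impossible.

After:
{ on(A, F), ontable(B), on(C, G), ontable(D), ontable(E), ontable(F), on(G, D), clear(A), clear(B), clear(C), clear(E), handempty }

stack(C, G)

target: towers=[B; D/G/C; E; F/A] holding=-
        putdown(C) → towers=[B; C; D/G; E; F/A] holding=-
       stack(C, B) → towers=[B/C; D/G; E; F/A] holding=-
       stack(C, G) → towers=[B; D/G/C; E; F/A] holding=-  ← match
       stack(C, A) → towers=[B; D/G; E; F/A/C] holding=-
       stack(C, E) → towers=[B; D/G; E/C; F/A] holding=-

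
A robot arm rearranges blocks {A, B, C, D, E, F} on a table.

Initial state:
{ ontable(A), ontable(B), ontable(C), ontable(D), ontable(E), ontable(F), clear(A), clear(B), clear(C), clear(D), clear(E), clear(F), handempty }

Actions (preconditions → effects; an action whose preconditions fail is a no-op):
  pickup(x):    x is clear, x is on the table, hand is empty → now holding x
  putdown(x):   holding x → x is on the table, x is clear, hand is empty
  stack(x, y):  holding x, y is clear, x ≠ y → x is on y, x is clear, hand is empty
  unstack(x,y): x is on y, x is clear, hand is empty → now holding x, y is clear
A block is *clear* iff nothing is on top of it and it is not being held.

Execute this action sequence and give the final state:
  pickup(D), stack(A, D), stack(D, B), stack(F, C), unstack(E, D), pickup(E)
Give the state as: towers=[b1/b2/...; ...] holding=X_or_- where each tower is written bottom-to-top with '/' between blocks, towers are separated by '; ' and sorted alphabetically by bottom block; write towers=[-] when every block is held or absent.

towers=[A; B/D; C; F] holding=E

step 1 (pickup(D)): towers=[A; B; C; E; F] holding=D
step 2 (stack(A, D)) [no-op]: towers=[A; B; C; E; F] holding=D
step 3 (stack(D, B)): towers=[A; B/D; C; E; F] holding=-
step 4 (stack(F, C)) [no-op]: towers=[A; B/D; C; E; F] holding=-
step 5 (unstack(E, D)) [no-op]: towers=[A; B/D; C; E; F] holding=-
step 6 (pickup(E)): towers=[A; B/D; C; F] holding=E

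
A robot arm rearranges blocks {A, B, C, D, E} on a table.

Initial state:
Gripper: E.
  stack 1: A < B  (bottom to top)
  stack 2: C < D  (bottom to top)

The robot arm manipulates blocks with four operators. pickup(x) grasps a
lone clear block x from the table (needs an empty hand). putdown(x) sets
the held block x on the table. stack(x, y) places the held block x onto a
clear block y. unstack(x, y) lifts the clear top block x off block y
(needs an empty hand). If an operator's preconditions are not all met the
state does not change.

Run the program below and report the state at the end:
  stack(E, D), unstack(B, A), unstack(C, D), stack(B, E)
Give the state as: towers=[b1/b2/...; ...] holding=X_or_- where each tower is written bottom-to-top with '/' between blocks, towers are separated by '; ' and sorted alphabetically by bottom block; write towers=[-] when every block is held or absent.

towers=[A; C/D/E/B] holding=-

step 1 (stack(E, D)): towers=[A/B; C/D/E] holding=-
step 2 (unstack(B, A)): towers=[A; C/D/E] holding=B
step 3 (unstack(C, D)) [no-op]: towers=[A; C/D/E] holding=B
step 4 (stack(B, E)): towers=[A; C/D/E/B] holding=-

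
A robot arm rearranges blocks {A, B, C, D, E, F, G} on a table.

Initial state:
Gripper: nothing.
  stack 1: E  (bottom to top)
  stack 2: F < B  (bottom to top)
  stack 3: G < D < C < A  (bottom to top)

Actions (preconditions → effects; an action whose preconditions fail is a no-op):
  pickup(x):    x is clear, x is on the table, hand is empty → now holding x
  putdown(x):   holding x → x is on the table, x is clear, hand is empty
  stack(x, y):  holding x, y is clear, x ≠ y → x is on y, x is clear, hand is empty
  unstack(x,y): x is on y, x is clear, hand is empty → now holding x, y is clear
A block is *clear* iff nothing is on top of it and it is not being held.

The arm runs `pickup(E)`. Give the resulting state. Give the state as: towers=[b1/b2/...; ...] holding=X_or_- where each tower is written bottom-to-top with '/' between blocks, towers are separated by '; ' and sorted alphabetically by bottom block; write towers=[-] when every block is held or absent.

before: towers=[E; F/B; G/D/C/A] holding=-
pre[pickup(E)]: clear(E) yes, ontable(E) yes, handempty yes
all met → apply pickup(E)
after:  towers=[F/B; G/D/C/A] holding=E

towers=[F/B; G/D/C/A] holding=E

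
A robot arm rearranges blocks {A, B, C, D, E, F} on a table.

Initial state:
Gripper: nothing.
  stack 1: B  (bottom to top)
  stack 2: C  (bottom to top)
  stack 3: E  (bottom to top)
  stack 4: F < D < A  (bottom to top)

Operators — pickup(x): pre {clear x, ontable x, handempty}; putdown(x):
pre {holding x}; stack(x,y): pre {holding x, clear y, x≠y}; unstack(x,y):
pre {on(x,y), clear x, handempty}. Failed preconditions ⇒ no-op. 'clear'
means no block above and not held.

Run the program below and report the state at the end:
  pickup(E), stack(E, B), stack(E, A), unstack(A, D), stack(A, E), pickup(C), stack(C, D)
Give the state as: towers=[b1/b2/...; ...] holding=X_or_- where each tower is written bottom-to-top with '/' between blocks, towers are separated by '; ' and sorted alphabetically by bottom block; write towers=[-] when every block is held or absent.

towers=[B/E/A; F/D/C] holding=-

step 1 (pickup(E)): towers=[B; C; F/D/A] holding=E
step 2 (stack(E, B)): towers=[B/E; C; F/D/A] holding=-
step 3 (stack(E, A)) [no-op]: towers=[B/E; C; F/D/A] holding=-
step 4 (unstack(A, D)): towers=[B/E; C; F/D] holding=A
step 5 (stack(A, E)): towers=[B/E/A; C; F/D] holding=-
step 6 (pickup(C)): towers=[B/E/A; F/D] holding=C
step 7 (stack(C, D)): towers=[B/E/A; F/D/C] holding=-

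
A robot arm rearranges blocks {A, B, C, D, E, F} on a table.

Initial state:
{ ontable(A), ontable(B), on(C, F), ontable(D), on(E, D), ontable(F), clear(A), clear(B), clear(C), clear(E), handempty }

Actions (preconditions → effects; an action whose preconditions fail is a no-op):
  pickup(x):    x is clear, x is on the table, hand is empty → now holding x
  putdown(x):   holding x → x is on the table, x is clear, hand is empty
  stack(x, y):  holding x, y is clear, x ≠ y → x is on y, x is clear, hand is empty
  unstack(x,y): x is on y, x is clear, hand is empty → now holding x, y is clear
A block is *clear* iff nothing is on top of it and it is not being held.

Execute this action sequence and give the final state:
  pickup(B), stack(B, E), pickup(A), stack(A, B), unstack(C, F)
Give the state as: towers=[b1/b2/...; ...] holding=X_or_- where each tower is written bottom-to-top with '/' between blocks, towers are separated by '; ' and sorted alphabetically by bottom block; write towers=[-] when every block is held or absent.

step 1 (pickup(B)): towers=[A; D/E; F/C] holding=B
step 2 (stack(B, E)): towers=[A; D/E/B; F/C] holding=-
step 3 (pickup(A)): towers=[D/E/B; F/C] holding=A
step 4 (stack(A, B)): towers=[D/E/B/A; F/C] holding=-
step 5 (unstack(C, F)): towers=[D/E/B/A; F] holding=C

towers=[D/E/B/A; F] holding=C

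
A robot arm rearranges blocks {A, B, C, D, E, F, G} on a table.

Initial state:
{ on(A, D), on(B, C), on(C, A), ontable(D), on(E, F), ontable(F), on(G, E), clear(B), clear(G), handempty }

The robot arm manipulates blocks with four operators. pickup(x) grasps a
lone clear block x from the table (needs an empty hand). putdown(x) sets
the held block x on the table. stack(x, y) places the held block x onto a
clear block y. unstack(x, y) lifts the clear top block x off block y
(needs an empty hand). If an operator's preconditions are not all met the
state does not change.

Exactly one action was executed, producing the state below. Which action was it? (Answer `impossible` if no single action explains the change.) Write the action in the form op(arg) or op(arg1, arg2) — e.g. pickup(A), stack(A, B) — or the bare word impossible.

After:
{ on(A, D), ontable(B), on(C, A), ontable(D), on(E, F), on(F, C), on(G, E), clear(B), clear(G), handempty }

target: towers=[B; D/A/C/F/E/G] holding=-
     unstack(B, C) → towers=[D/A/C; F/E/G] holding=B
     unstack(G, E) → towers=[D/A/C/B; F/E] holding=G
none of the 2 applicable actions match → impossible

impossible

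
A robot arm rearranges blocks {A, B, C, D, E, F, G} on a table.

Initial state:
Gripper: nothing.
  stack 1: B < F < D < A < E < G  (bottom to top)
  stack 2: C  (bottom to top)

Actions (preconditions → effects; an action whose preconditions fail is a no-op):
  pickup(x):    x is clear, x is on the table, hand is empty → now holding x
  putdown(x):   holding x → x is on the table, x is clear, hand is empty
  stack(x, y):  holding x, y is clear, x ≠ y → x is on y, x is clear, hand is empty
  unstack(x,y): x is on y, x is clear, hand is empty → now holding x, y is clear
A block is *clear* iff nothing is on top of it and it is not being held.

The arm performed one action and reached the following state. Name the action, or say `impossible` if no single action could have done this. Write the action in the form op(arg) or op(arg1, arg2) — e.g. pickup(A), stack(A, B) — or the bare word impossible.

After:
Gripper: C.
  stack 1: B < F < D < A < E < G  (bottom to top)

target: towers=[B/F/D/A/E/G] holding=C
     unstack(G, E) → towers=[B/F/D/A/E; C] holding=G
         pickup(C) → towers=[B/F/D/A/E/G] holding=C  ← match

pickup(C)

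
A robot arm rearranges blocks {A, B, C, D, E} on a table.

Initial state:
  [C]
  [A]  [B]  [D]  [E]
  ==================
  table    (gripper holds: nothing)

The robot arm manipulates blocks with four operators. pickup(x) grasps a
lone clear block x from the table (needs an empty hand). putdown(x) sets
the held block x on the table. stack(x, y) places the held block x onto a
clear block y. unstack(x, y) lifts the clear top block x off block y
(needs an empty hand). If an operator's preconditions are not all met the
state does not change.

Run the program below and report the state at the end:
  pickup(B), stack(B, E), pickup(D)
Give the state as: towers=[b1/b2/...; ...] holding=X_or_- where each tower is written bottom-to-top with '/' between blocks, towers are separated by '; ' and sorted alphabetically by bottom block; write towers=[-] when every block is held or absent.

towers=[A/C; E/B] holding=D

step 1 (pickup(B)): towers=[A/C; D; E] holding=B
step 2 (stack(B, E)): towers=[A/C; D; E/B] holding=-
step 3 (pickup(D)): towers=[A/C; E/B] holding=D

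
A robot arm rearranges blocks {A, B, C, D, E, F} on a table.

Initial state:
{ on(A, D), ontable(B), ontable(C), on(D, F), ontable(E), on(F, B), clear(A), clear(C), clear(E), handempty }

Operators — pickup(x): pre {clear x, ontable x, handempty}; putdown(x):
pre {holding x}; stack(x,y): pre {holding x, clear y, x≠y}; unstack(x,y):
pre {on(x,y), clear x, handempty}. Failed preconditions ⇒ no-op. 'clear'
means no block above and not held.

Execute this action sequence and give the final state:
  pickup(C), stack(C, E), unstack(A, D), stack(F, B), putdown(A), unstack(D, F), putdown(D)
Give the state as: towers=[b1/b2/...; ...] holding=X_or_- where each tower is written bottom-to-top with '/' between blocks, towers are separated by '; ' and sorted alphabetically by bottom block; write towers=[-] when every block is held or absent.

step 1 (pickup(C)): towers=[B/F/D/A; E] holding=C
step 2 (stack(C, E)): towers=[B/F/D/A; E/C] holding=-
step 3 (unstack(A, D)): towers=[B/F/D; E/C] holding=A
step 4 (stack(F, B)) [no-op]: towers=[B/F/D; E/C] holding=A
step 5 (putdown(A)): towers=[A; B/F/D; E/C] holding=-
step 6 (unstack(D, F)): towers=[A; B/F; E/C] holding=D
step 7 (putdown(D)): towers=[A; B/F; D; E/C] holding=-

towers=[A; B/F; D; E/C] holding=-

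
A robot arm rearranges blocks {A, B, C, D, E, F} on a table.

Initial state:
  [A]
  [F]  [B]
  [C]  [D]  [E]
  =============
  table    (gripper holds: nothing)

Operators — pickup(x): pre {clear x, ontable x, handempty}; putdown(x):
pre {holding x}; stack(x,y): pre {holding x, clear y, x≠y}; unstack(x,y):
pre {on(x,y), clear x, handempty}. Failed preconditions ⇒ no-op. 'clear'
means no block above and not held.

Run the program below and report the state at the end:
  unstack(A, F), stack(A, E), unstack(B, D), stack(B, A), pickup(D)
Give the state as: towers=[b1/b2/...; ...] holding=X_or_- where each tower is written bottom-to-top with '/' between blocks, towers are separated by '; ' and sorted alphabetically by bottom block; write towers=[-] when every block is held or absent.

towers=[C/F; E/A/B] holding=D

step 1 (unstack(A, F)): towers=[C/F; D/B; E] holding=A
step 2 (stack(A, E)): towers=[C/F; D/B; E/A] holding=-
step 3 (unstack(B, D)): towers=[C/F; D; E/A] holding=B
step 4 (stack(B, A)): towers=[C/F; D; E/A/B] holding=-
step 5 (pickup(D)): towers=[C/F; E/A/B] holding=D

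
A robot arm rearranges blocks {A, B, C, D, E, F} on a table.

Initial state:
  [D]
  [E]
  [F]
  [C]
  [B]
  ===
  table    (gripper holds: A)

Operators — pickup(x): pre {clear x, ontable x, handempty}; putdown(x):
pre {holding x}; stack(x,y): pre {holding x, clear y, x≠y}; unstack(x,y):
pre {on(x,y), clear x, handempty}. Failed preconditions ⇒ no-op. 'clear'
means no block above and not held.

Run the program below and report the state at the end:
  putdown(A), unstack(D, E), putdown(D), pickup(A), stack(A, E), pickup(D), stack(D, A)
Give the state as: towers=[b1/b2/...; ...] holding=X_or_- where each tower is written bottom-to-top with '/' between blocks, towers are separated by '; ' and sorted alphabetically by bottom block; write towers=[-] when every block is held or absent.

towers=[B/C/F/E/A/D] holding=-

step 1 (putdown(A)): towers=[A; B/C/F/E/D] holding=-
step 2 (unstack(D, E)): towers=[A; B/C/F/E] holding=D
step 3 (putdown(D)): towers=[A; B/C/F/E; D] holding=-
step 4 (pickup(A)): towers=[B/C/F/E; D] holding=A
step 5 (stack(A, E)): towers=[B/C/F/E/A; D] holding=-
step 6 (pickup(D)): towers=[B/C/F/E/A] holding=D
step 7 (stack(D, A)): towers=[B/C/F/E/A/D] holding=-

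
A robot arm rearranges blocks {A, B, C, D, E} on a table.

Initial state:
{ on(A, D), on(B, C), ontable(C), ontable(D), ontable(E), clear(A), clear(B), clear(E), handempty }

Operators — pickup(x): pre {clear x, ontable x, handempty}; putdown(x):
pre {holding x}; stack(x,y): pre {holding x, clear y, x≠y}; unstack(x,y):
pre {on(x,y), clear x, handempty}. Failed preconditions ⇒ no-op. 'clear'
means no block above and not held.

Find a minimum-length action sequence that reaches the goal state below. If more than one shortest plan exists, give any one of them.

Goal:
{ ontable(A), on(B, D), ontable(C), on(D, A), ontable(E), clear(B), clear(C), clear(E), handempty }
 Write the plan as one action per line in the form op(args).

step 1 (unstack(A, D)): towers=[C/B; D; E] holding=A
step 2 (putdown(A)): towers=[A; C/B; D; E] holding=-
step 3 (pickup(D)): towers=[A; C/B; E] holding=D
step 4 (stack(D, A)): towers=[A/D; C/B; E] holding=-
step 5 (unstack(B, C)): towers=[A/D; C; E] holding=B
step 6 (stack(B, D)): towers=[A/D/B; C; E] holding=-
goal check: towers=[A/D/B; C; E] holding=- — reached (length 6, optimal by BFS)

unstack(A, D)
putdown(A)
pickup(D)
stack(D, A)
unstack(B, C)
stack(B, D)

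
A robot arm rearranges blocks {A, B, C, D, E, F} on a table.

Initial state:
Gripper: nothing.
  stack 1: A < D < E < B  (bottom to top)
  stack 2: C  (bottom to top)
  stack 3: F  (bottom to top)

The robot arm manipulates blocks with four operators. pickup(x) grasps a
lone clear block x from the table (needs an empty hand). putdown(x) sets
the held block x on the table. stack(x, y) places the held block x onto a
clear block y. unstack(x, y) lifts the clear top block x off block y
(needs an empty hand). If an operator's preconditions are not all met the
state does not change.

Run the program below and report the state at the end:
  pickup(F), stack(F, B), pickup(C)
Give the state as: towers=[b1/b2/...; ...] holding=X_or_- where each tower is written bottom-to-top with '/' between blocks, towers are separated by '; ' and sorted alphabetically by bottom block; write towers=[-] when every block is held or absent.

step 1 (pickup(F)): towers=[A/D/E/B; C] holding=F
step 2 (stack(F, B)): towers=[A/D/E/B/F; C] holding=-
step 3 (pickup(C)): towers=[A/D/E/B/F] holding=C

towers=[A/D/E/B/F] holding=C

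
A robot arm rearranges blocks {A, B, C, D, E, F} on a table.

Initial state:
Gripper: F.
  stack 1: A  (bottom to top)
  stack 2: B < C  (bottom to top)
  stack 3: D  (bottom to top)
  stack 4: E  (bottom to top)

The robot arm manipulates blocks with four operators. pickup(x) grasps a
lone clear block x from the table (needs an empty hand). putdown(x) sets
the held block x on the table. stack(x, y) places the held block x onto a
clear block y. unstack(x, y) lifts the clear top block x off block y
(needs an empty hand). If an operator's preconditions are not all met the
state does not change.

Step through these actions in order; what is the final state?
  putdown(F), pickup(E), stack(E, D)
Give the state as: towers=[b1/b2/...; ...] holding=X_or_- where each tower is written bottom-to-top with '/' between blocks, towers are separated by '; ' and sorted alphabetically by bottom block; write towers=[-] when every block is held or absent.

step 1 (putdown(F)): towers=[A; B/C; D; E; F] holding=-
step 2 (pickup(E)): towers=[A; B/C; D; F] holding=E
step 3 (stack(E, D)): towers=[A; B/C; D/E; F] holding=-

towers=[A; B/C; D/E; F] holding=-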